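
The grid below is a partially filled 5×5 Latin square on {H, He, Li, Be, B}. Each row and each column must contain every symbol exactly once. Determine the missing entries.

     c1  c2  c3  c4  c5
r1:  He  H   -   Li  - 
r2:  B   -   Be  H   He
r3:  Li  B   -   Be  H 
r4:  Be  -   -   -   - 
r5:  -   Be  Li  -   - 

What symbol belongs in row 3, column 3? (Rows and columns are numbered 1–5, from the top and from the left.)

He

row 1 has {H,He,Li}; column 3 has {Li,Be} — only B is left for (r1,c3).
row 1 has {H,He,Li,B}; column 5 has {H,He} — only Be is left for (r1,c5).
row 2 has {H,He,Be,B}; column 2 has {H,Be,B} — only Li is left for (r2,c2).
row 3 has {H,Li,Be,B}; column 3 has {Li,Be,B} — only He is left for (r3,c3).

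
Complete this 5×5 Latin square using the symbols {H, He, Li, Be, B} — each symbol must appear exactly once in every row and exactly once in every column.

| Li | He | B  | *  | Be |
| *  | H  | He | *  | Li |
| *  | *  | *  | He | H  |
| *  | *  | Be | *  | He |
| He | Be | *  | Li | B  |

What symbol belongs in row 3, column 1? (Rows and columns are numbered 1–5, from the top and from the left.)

Be

(r1,c4): row 1 has {He,Li,Be,B}; column 4 has {He,Li}, so it must be H.
(r3,c3): row 3 has {H,He}; column 3 has {He,Be,B}, so it must be Li.
(r4,c4): row 4 has {He,Be}; column 4 has {H,He,Li}, so it must be B.
(r5,c3): row 5 has {He,Li,Be,B}; column 3 has {He,Li,Be,B}, so it must be H.
(r2,c4): row 2 has {H,He,Li}; column 4 has {H,He,Li,B}, so it must be Be.
(r3,c2): row 3 has {H,He,Li}; column 2 has {H,He,Be}, so it must be B.
(r4,c1): row 4 has {He,Be,B}; column 1 has {He,Li}, so it must be H.
(r4,c2): row 4 has {H,He,Be,B}; column 2 has {H,He,Be,B}, so it must be Li.
(r2,c1): row 2 has {H,He,Li,Be}; column 1 has {H,He,Li}, so it must be B.
(r3,c1): row 3 has {H,He,Li,B}; column 1 has {H,He,Li,B}, so it must be Be.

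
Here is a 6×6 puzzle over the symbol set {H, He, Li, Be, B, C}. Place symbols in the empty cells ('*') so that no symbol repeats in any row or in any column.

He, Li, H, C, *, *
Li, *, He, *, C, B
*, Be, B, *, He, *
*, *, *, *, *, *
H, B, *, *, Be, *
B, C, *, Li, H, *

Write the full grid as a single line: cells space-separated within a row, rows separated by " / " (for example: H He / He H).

Cell (r1,c5): row 1 has {H,He,Li,C}; column 5 has {H,He,Be,C} → B.
Cell (r1,c6): row 1 has {H,He,Li,B,C}; column 6 has {B} → Be.
Cell (r2,c2): row 2 has {He,Li,B,C}; column 2 has {Li,Be,B,C} → H.
Cell (r2,c4): row 2 has {H,He,Li,B,C}; column 4 has {Li,C} → Be.
Cell (r3,c1): row 3 has {He,Be,B}; column 1 has {H,He,Li,B} → C.
Cell (r3,c4): row 3 has {He,Be,B,C}; column 4 has {Li,Be,C} → H.
Cell (r3,c6): row 3 has {H,He,Be,B,C}; column 6 has {Be,B} → Li.
Cell (r4,c1): row 4 is empty so far; column 1 has {H,He,Li,B,C} → Be.
Cell (r4,c2): row 4 has {Be}; column 2 has {H,Li,Be,B,C} → He.
Cell (r4,c4): row 4 has {He,Be}; column 4 has {H,Li,Be,C} → B.
Cell (r4,c5): row 4 has {He,Be,B}; column 5 has {H,He,Be,B,C} → Li.
Cell (r5,c4): row 5 has {H,Be,B}; column 4 has {H,Li,Be,B,C} → He.
Cell (r5,c6): row 5 has {H,He,Be,B}; column 6 has {Li,Be,B} → C.
Cell (r6,c3): row 6 has {H,Li,B,C}; column 3 has {H,He,B} → Be.
Cell (r6,c6): row 6 has {H,Li,Be,B,C}; column 6 has {Li,Be,B,C} → He.
Cell (r4,c3): row 4 has {He,Li,Be,B}; column 3 has {H,He,Be,B} → C.
Cell (r4,c6): row 4 has {He,Li,Be,B,C}; column 6 has {He,Li,Be,B,C} → H.
Cell (r5,c3): row 5 has {H,He,Be,B,C}; column 3 has {H,He,Be,B,C} → Li.

He Li H C B Be / Li H He Be C B / C Be B H He Li / Be He C B Li H / H B Li He Be C / B C Be Li H He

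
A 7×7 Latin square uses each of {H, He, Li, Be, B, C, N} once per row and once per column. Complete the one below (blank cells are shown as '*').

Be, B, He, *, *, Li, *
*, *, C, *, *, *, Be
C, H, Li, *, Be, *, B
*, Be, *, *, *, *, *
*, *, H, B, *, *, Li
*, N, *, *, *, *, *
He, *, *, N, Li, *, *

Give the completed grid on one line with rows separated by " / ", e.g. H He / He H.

Be B He C H Li N / B Li C H N He Be / C H Li He Be N B / H Be N Li B C He / N He H B C Be Li / Li N B Be He H C / He C Be N Li B H

Cell (r3,c4): row 3 has {H,Li,Be,B,C}; column 4 has {B,N} → He.
Cell (r3,c6): row 3 has {H,He,Li,Be,B,C}; column 6 has {Li} → N.
Cell (r5,c1): row 5 has {H,Li,B}; column 1 has {He,Be,C} → N.
Cell (r7,c2): row 7 has {He,Li,N}; column 2 has {H,Be,B,N} → C.
Cell (r7,c7): row 7 has {He,Li,C,N}; column 7 has {Li,Be,B} → H.
Cell (r5,c2): row 5 has {H,Li,B,N}; column 2 has {H,Be,B,C,N} → He.
Cell (r5,c5): row 5 has {H,He,Li,B,N}; column 5 has {Li,Be} → C.
Cell (r5,c6): row 5 has {H,He,Li,B,C,N}; column 6 has {Li,N} → Be.
Cell (r7,c6): row 7 has {H,He,Li,C,N}; column 6 has {Li,Be,N} → B.
Cell (r2,c2): row 2 has {Be,C}; column 2 has {H,He,Be,B,C,N} → Li.
Cell (r2,c4): row 2 has {Li,Be,C}; column 4 has {He,B,N} → H.
Cell (r2,c6): row 2 has {H,Li,Be,C}; column 6 has {Li,Be,B,N} → He.
Cell (r7,c3): row 7 has {H,He,Li,B,C,N}; column 3 has {H,He,Li,C} → Be.
Cell (r1,c4): row 1 has {He,Li,Be,B}; column 4 has {H,He,B,N} → C.
Cell (r1,c7): row 1 has {He,Li,Be,B,C}; column 7 has {H,Li,Be,B} → N.
Cell (r2,c1): row 2 has {H,He,Li,Be,C}; column 1 has {He,Be,C,N} → B.
Cell (r2,c5): row 2 has {H,He,Li,Be,B,C}; column 5 has {Li,Be,C} → N.
Cell (r4,c4): row 4 has {Be}; column 4 has {H,He,B,C,N} → Li.
Cell (r6,c3): row 6 has {N}; column 3 has {H,He,Li,Be,C} → B.
Cell (r6,c4): row 6 has {B,N}; column 4 has {H,He,Li,B,C,N} → Be.
Cell (r1,c5): row 1 has {He,Li,Be,B,C,N}; column 5 has {Li,Be,C,N} → H.
Cell (r4,c1): row 4 has {Li,Be}; column 1 has {He,Be,B,C,N} → H.
Cell (r4,c3): row 4 has {H,Li,Be}; column 3 has {H,He,Li,Be,B,C} → N.
Cell (r4,c6): row 4 has {H,Li,Be,N}; column 6 has {He,Li,Be,B,N} → C.
Cell (r4,c7): row 4 has {H,Li,Be,C,N}; column 7 has {H,Li,Be,B,N} → He.
Cell (r6,c1): row 6 has {Be,B,N}; column 1 has {H,He,Be,B,C,N} → Li.
Cell (r6,c5): row 6 has {Li,Be,B,N}; column 5 has {H,Li,Be,C,N} → He.
Cell (r6,c6): row 6 has {He,Li,Be,B,N}; column 6 has {He,Li,Be,B,C,N} → H.
Cell (r6,c7): row 6 has {H,He,Li,Be,B,N}; column 7 has {H,He,Li,Be,B,N} → C.
Cell (r4,c5): row 4 has {H,He,Li,Be,C,N}; column 5 has {H,He,Li,Be,C,N} → B.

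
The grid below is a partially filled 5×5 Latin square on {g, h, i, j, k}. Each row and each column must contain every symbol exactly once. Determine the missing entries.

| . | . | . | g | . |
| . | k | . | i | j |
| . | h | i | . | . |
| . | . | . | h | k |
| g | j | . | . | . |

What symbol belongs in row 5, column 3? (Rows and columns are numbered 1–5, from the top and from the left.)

h

Cell (r1,c2): row 1 has {g}; column 2 has {h,j,k} → i.
Cell (r1,c5): row 1 has {g,i}; column 5 has {j,k} → h.
Cell (r2,c1): row 2 has {i,j,k}; column 1 has {g} → h.
Cell (r2,c3): row 2 has {h,i,j,k}; column 3 has {i} → g.
Cell (r3,c5): row 3 has {h,i}; column 5 has {h,j,k} → g.
Cell (r4,c2): row 4 has {h,k}; column 2 has {h,i,j,k} → g.
Cell (r4,c3): row 4 has {g,h,k}; column 3 has {g,i} → j.
Cell (r5,c4): row 5 has {g,j}; column 4 has {g,h,i} → k.
Cell (r5,c5): row 5 has {g,j,k}; column 5 has {g,h,j,k} → i.
Cell (r1,c3): row 1 has {g,h,i}; column 3 has {g,i,j} → k.
Cell (r3,c4): row 3 has {g,h,i}; column 4 has {g,h,i,k} → j.
Cell (r4,c1): row 4 has {g,h,j,k}; column 1 has {g,h} → i.
Cell (r5,c3): row 5 has {g,i,j,k}; column 3 has {g,i,j,k} → h.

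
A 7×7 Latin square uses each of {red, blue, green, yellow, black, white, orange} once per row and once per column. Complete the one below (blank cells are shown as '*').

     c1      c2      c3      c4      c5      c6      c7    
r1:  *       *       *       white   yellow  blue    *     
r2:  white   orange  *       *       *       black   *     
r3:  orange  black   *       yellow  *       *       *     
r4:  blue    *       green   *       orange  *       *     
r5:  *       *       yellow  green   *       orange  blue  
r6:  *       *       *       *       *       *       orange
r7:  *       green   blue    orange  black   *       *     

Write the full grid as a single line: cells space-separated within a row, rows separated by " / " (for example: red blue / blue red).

green red orange white yellow blue black / white orange red blue green black yellow / orange black white yellow blue red green / blue yellow green black orange white red / black white yellow green red orange blue / yellow blue black red white green orange / red green blue orange black yellow white

row 1 has {blue,yellow,white}; column 2 has {green,black,orange} — only red is left for (r1,c2).
row 2 has {black,white,orange}; column 3 has {blue,green,yellow} — only red is left for (r2,c3).
row 2 has {red,black,white,orange}; column 4 has {green,yellow,white,orange} — only blue is left for (r2,c4).
row 2 has {red,blue,black,white,orange}; column 5 has {yellow,black,orange} — only green is left for (r2,c5).
row 2 has {red,blue,green,black,white,orange}; column 7 has {blue,orange} — only yellow is left for (r2,c7).
row 3 has {yellow,black,orange}; column 3 has {red,blue,green,yellow} — only white is left for (r3,c3).
row 5 has {blue,green,yellow,orange}; column 2 has {red,green,black,orange} — only white is left for (r5,c2).
row 5 has {blue,green,yellow,white,orange}; column 5 has {green,yellow,black,orange} — only red is left for (r5,c5).
row 6 has {orange}; column 3 has {red,blue,green,yellow,white} — only black is left for (r6,c3).
row 6 has {black,orange}; column 4 has {blue,green,yellow,white,orange} — only red is left for (r6,c4).
row 1 has {red,blue,yellow,white}; column 3 has {red,blue,green,yellow,black,white} — only orange is left for (r1,c3).
row 3 has {yellow,black,white,orange}; column 5 has {red,green,yellow,black,orange} — only blue is left for (r3,c5).
row 4 has {blue,green,orange}; column 2 has {red,green,black,white,orange} — only yellow is left for (r4,c2).
row 4 has {blue,green,yellow,orange}; column 4 has {red,blue,green,yellow,white,orange} — only black is left for (r4,c4).
row 5 has {red,blue,green,yellow,white,orange}; column 1 has {blue,white,orange} — only black is left for (r5,c1).
row 6 has {red,black,orange}; column 2 has {red,green,yellow,black,white,orange} — only blue is left for (r6,c2).
row 6 has {red,blue,black,orange}; column 5 has {red,blue,green,yellow,black,orange} — only white is left for (r6,c5).
row 1 has {red,blue,yellow,white,orange}; column 1 has {blue,black,white,orange} — only green is left for (r1,c1).
row 1 has {red,blue,green,yellow,white,orange}; column 7 has {blue,yellow,orange} — only black is left for (r1,c7).
row 6 has {red,blue,black,white,orange}; column 1 has {blue,green,black,white,orange} — only yellow is left for (r6,c1).
row 6 has {red,blue,yellow,black,white,orange}; column 6 has {blue,black,orange} — only green is left for (r6,c6).
row 7 has {blue,green,black,orange}; column 1 has {blue,green,yellow,black,white,orange} — only red is left for (r7,c1).
row 7 has {red,blue,green,black,orange}; column 7 has {blue,yellow,black,orange} — only white is left for (r7,c7).
row 3 has {blue,yellow,black,white,orange}; column 6 has {blue,green,black,orange} — only red is left for (r3,c6).
row 3 has {red,blue,yellow,black,white,orange}; column 7 has {blue,yellow,black,white,orange} — only green is left for (r3,c7).
row 4 has {blue,green,yellow,black,orange}; column 6 has {red,blue,green,black,orange} — only white is left for (r4,c6).
row 4 has {blue,green,yellow,black,white,orange}; column 7 has {blue,green,yellow,black,white,orange} — only red is left for (r4,c7).
row 7 has {red,blue,green,black,white,orange}; column 6 has {red,blue,green,black,white,orange} — only yellow is left for (r7,c6).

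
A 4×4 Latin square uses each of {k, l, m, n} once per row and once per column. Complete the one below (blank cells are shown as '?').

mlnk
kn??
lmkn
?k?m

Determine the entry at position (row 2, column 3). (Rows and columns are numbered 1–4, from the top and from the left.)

row 2 has {k,n}; column 4 has {k,m,n} — only l is left for (r2,c4).
row 4 has {k,m}; column 1 has {k,l,m} — only n is left for (r4,c1).
row 4 has {k,m,n}; column 3 has {k,n} — only l is left for (r4,c3).
row 2 has {k,l,n}; column 3 has {k,l,n} — only m is left for (r2,c3).

m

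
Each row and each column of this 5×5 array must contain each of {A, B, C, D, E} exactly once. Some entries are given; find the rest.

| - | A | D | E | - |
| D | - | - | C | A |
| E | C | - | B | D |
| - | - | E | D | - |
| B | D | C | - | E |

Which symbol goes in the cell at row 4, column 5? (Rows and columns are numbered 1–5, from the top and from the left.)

At row 1, column 1: row 1 has {A,D,E}; column 1 has {B,D,E}; that leaves C.
At row 1, column 5: row 1 has {A,C,D,E}; column 5 has {A,D,E}; that leaves B.
At row 2, column 3: row 2 has {A,C,D}; column 3 has {C,D,E}; that leaves B.
At row 3, column 3: row 3 has {B,C,D,E}; column 3 has {B,C,D,E}; that leaves A.
At row 4, column 1: row 4 has {D,E}; column 1 has {B,C,D,E}; that leaves A.
At row 4, column 2: row 4 has {A,D,E}; column 2 has {A,C,D}; that leaves B.
At row 4, column 5: row 4 has {A,B,D,E}; column 5 has {A,B,D,E}; that leaves C.

C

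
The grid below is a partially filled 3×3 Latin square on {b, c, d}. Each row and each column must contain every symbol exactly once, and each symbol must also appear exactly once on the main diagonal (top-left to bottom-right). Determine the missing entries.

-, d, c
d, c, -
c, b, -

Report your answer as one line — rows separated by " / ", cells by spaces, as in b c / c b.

Cell (r1,c1): row 1 has {c,d}; column 1 has {c,d}; the diagonal has {c} → b.
Cell (r2,c3): row 2 has {c,d}; column 3 has {c} → b.
Cell (r3,c3): row 3 has {b,c}; column 3 has {b,c}; the diagonal has {b,c} → d.

b d c / d c b / c b d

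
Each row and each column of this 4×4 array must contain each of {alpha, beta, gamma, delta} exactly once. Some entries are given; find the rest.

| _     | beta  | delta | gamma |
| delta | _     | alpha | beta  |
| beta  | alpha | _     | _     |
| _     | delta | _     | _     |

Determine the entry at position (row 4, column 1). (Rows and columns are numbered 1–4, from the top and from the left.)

gamma

(r1,c1): row 1 has {beta,gamma,delta}; column 1 has {beta,delta}, so it must be alpha.
(r2,c2): row 2 has {alpha,beta,delta}; column 2 has {alpha,beta,delta}, so it must be gamma.
(r3,c3): row 3 has {alpha,beta}; column 3 has {alpha,delta}, so it must be gamma.
(r3,c4): row 3 has {alpha,beta,gamma}; column 4 has {beta,gamma}, so it must be delta.
(r4,c1): row 4 has {delta}; column 1 has {alpha,beta,delta}, so it must be gamma.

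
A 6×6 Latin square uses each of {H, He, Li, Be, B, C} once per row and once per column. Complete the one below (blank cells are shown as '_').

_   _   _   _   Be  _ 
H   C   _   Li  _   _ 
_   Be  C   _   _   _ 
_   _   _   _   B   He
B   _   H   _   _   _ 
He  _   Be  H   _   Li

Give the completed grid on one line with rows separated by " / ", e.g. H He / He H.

C Li He B Be H / H C B Li He Be / Li Be C He H B / Be H Li C B He / B He H Be Li C / He B Be H C Li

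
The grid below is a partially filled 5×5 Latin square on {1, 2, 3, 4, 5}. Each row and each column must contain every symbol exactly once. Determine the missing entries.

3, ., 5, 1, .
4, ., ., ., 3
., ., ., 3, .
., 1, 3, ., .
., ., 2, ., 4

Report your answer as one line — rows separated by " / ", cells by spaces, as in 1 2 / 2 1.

3 4 5 1 2 / 4 5 1 2 3 / 5 2 4 3 1 / 2 1 3 4 5 / 1 3 2 5 4

(r1,c5): row 1 has {1,3,5}; column 5 has {3,4}, so it must be 2.
(r2,c3): row 2 has {3,4}; column 3 has {2,3,5}, so it must be 1.
(r3,c3): row 3 has {3}; column 3 has {1,2,3,5}, so it must be 4.
(r4,c5): row 4 has {1,3}; column 5 has {2,3,4}, so it must be 5.
(r5,c4): row 5 has {2,4}; column 4 has {1,3}, so it must be 5.
(r1,c2): row 1 has {1,2,3,5}; column 2 has {1}, so it must be 4.
(r2,c4): row 2 has {1,3,4}; column 4 has {1,3,5}, so it must be 2.
(r3,c5): row 3 has {3,4}; column 5 has {2,3,4,5}, so it must be 1.
(r4,c1): row 4 has {1,3,5}; column 1 has {3,4}, so it must be 2.
(r4,c4): row 4 has {1,2,3,5}; column 4 has {1,2,3,5}, so it must be 4.
(r5,c1): row 5 has {2,4,5}; column 1 has {2,3,4}, so it must be 1.
(r5,c2): row 5 has {1,2,4,5}; column 2 has {1,4}, so it must be 3.
(r2,c2): row 2 has {1,2,3,4}; column 2 has {1,3,4}, so it must be 5.
(r3,c1): row 3 has {1,3,4}; column 1 has {1,2,3,4}, so it must be 5.
(r3,c2): row 3 has {1,3,4,5}; column 2 has {1,3,4,5}, so it must be 2.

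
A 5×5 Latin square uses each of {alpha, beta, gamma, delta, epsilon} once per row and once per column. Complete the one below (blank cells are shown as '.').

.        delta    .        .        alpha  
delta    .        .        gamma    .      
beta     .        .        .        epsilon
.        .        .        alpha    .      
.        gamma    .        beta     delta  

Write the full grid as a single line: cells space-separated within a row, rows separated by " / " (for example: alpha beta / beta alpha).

(r1,c4): row 1 has {alpha,delta}; column 4 has {alpha,beta,gamma}, so it must be epsilon.
(r2,c5): row 2 has {gamma,delta}; column 5 has {alpha,delta,epsilon}, so it must be beta.
(r3,c2): row 3 has {beta,epsilon}; column 2 has {gamma,delta}, so it must be alpha.
(r3,c4): row 3 has {alpha,beta,epsilon}; column 4 has {alpha,beta,gamma,epsilon}, so it must be delta.
(r4,c5): row 4 has {alpha}; column 5 has {alpha,beta,delta,epsilon}, so it must be gamma.
(r1,c1): row 1 has {alpha,delta,epsilon}; column 1 has {beta,delta}, so it must be gamma.
(r1,c3): row 1 has {alpha,gamma,delta,epsilon}; column 3 is empty so far, so it must be beta.
(r2,c2): row 2 has {beta,gamma,delta}; column 2 has {alpha,gamma,delta}, so it must be epsilon.
(r2,c3): row 2 has {beta,gamma,delta,epsilon}; column 3 has {beta}, so it must be alpha.
(r3,c3): row 3 has {alpha,beta,delta,epsilon}; column 3 has {alpha,beta}, so it must be gamma.
(r4,c1): row 4 has {alpha,gamma}; column 1 has {beta,gamma,delta}, so it must be epsilon.
(r4,c2): row 4 has {alpha,gamma,epsilon}; column 2 has {alpha,gamma,delta,epsilon}, so it must be beta.
(r4,c3): row 4 has {alpha,beta,gamma,epsilon}; column 3 has {alpha,beta,gamma}, so it must be delta.
(r5,c1): row 5 has {beta,gamma,delta}; column 1 has {beta,gamma,delta,epsilon}, so it must be alpha.
(r5,c3): row 5 has {alpha,beta,gamma,delta}; column 3 has {alpha,beta,gamma,delta}, so it must be epsilon.

gamma delta beta epsilon alpha / delta epsilon alpha gamma beta / beta alpha gamma delta epsilon / epsilon beta delta alpha gamma / alpha gamma epsilon beta delta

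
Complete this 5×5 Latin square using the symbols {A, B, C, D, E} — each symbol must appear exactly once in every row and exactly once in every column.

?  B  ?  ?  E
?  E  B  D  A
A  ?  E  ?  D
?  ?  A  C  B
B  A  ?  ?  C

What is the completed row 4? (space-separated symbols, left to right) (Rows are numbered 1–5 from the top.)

(r1,c4) = A
(r2,c1) = C
(r3,c2) = C
(r3,c4) = B
(r4,c2) = D
(r5,c3) = D
(r5,c4) = E
(r1,c1) = D
(r1,c3) = C
(r4,c1) = E

E D A C B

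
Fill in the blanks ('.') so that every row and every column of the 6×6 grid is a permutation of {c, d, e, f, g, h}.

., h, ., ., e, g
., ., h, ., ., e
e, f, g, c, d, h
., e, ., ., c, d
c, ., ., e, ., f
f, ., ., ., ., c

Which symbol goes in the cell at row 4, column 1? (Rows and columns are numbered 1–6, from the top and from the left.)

(r1,c1) = d
(r1,c4) = f
(r2,c1) = g
(r2,c4) = d
(r2,c5) = f
(r4,c1) = h

h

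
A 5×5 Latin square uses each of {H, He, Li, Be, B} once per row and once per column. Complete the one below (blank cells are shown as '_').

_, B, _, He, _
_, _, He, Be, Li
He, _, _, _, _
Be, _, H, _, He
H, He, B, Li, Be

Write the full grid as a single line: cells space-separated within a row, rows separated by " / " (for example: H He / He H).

Li B Be He H / B H He Be Li / He Be Li H B / Be Li H B He / H He B Li Be

(r1,c1) = Li
(r1,c3) = Be
(r1,c5) = H
(r2,c1) = B
(r2,c2) = H
(r3,c3) = Li
(r3,c5) = B
(r4,c2) = Li
(r4,c4) = B
(r3,c2) = Be
(r3,c4) = H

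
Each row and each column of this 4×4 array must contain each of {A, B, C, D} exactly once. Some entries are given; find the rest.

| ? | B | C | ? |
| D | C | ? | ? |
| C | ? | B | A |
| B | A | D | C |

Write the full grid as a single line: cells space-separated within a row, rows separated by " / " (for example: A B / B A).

(r1,c1) = A
(r1,c4) = D
(r2,c3) = A
(r2,c4) = B
(r3,c2) = D

A B C D / D C A B / C D B A / B A D C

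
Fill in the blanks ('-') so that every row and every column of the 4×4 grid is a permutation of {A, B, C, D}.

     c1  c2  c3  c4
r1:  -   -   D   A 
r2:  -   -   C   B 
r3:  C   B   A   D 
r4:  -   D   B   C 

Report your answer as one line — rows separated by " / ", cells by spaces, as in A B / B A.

B C D A / D A C B / C B A D / A D B C

(r1,c1) = B
(r1,c2) = C
(r2,c2) = A
(r4,c1) = A
(r2,c1) = D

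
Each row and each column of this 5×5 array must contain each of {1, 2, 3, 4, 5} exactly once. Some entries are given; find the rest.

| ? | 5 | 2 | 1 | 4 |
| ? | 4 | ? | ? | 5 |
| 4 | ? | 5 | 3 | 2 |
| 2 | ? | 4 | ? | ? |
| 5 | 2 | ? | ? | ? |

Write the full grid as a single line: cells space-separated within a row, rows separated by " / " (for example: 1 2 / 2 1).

At row 1, column 1: row 1 has {1,2,4,5}; column 1 has {2,4,5}; that leaves 3.
At row 2, column 1: row 2 has {4,5}; column 1 has {2,3,4,5}; that leaves 1.
At row 2, column 3: row 2 has {1,4,5}; column 3 has {2,4,5}; that leaves 3.
At row 2, column 4: row 2 has {1,3,4,5}; column 4 has {1,3}; that leaves 2.
At row 3, column 2: row 3 has {2,3,4,5}; column 2 has {2,4,5}; that leaves 1.
At row 4, column 2: row 4 has {2,4}; column 2 has {1,2,4,5}; that leaves 3.
At row 4, column 4: row 4 has {2,3,4}; column 4 has {1,2,3}; that leaves 5.
At row 4, column 5: row 4 has {2,3,4,5}; column 5 has {2,4,5}; that leaves 1.
At row 5, column 3: row 5 has {2,5}; column 3 has {2,3,4,5}; that leaves 1.
At row 5, column 4: row 5 has {1,2,5}; column 4 has {1,2,3,5}; that leaves 4.
At row 5, column 5: row 5 has {1,2,4,5}; column 5 has {1,2,4,5}; that leaves 3.

3 5 2 1 4 / 1 4 3 2 5 / 4 1 5 3 2 / 2 3 4 5 1 / 5 2 1 4 3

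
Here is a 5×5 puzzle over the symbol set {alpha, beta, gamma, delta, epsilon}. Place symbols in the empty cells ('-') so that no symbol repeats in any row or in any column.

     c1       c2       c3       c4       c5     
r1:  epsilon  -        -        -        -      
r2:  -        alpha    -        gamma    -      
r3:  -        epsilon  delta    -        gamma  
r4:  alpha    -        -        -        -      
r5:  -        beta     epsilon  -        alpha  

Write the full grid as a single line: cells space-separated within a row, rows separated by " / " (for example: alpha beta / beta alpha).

(r2,c3) = beta
(r3,c1) = beta
(r3,c4) = alpha
(r4,c3) = gamma
(r5,c4) = delta
(r1,c3) = alpha
(r1,c4) = beta
(r1,c5) = delta
(r2,c1) = delta
(r2,c5) = epsilon
(r4,c2) = delta
(r4,c4) = epsilon
(r4,c5) = beta
(r5,c1) = gamma
(r1,c2) = gamma

epsilon gamma alpha beta delta / delta alpha beta gamma epsilon / beta epsilon delta alpha gamma / alpha delta gamma epsilon beta / gamma beta epsilon delta alpha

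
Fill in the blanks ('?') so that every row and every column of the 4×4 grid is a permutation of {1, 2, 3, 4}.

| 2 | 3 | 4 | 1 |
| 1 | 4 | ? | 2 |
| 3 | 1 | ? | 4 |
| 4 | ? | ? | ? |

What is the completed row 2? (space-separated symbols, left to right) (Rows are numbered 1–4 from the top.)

1 4 3 2

(r2,c3) = 3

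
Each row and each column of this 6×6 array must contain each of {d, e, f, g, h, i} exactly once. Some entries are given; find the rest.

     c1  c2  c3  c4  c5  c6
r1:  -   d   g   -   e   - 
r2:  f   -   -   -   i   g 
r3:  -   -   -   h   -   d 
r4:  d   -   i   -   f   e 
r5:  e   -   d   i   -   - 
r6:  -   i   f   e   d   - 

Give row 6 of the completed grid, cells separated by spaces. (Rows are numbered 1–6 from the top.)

(r1,c4) = f
(r2,c4) = d
(r3,c3) = e
(r3,c5) = g
(r4,c4) = g
(r5,c5) = h
(r5,c6) = f
(r6,c6) = h
(r1,c6) = i
(r2,c3) = h
(r3,c1) = i
(r3,c2) = f
(r4,c2) = h
(r5,c2) = g
(r6,c1) = g

g i f e d h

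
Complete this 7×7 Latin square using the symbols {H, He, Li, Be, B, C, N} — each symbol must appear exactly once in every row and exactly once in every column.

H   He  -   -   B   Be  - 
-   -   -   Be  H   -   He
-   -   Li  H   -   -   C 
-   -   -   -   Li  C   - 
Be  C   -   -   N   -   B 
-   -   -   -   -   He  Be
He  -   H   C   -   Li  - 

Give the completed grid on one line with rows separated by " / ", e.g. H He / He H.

H He C N B Be Li / C Li B Be H N He / N Be Li H He B C / B N Be He Li C H / Be C He Li N H B / Li H N B C He Be / He B H C Be Li N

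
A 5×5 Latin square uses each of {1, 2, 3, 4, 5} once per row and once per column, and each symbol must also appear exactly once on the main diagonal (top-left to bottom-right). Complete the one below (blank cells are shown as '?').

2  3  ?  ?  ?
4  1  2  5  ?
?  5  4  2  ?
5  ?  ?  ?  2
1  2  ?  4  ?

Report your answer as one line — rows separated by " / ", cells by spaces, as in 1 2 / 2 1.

row 1 has {2,3}; column 4 has {2,4,5} — only 1 is left for (r1,c4).
row 2 has {1,2,4,5}; column 5 has {2} — only 3 is left for (r2,c5).
row 3 has {2,4,5}; column 1 has {1,2,4,5} — only 3 is left for (r3,c1).
row 3 has {2,3,4,5}; column 5 has {2,3} — only 1 is left for (r3,c5).
row 4 has {2,5}; column 2 has {1,2,3,5} — only 4 is left for (r4,c2).
row 4 has {2,4,5}; column 4 has {1,2,4,5}; the diagonal has {1,2,4} — only 3 is left for (r4,c4).
row 5 has {1,2,4}; column 5 has {1,2,3}; the diagonal has {1,2,3,4} — only 5 is left for (r5,c5).
row 1 has {1,2,3}; column 3 has {2,4} — only 5 is left for (r1,c3).
row 1 has {1,2,3,5}; column 5 has {1,2,3,5} — only 4 is left for (r1,c5).
row 4 has {2,3,4,5}; column 3 has {2,4,5} — only 1 is left for (r4,c3).
row 5 has {1,2,4,5}; column 3 has {1,2,4,5} — only 3 is left for (r5,c3).

2 3 5 1 4 / 4 1 2 5 3 / 3 5 4 2 1 / 5 4 1 3 2 / 1 2 3 4 5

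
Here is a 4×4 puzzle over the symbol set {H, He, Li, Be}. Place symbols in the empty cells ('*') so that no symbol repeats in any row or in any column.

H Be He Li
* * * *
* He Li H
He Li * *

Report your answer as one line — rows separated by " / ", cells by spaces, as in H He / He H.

H Be He Li / Li H Be He / Be He Li H / He Li H Be

At row 2, column 2: row 2 is empty so far; column 2 has {He,Li,Be}; that leaves H.
At row 2, column 3: row 2 has {H}; column 3 has {He,Li}; that leaves Be.
At row 2, column 4: row 2 has {H,Be}; column 4 has {H,Li}; that leaves He.
At row 3, column 1: row 3 has {H,He,Li}; column 1 has {H,He}; that leaves Be.
At row 4, column 3: row 4 has {He,Li}; column 3 has {He,Li,Be}; that leaves H.
At row 4, column 4: row 4 has {H,He,Li}; column 4 has {H,He,Li}; that leaves Be.
At row 2, column 1: row 2 has {H,He,Be}; column 1 has {H,He,Be}; that leaves Li.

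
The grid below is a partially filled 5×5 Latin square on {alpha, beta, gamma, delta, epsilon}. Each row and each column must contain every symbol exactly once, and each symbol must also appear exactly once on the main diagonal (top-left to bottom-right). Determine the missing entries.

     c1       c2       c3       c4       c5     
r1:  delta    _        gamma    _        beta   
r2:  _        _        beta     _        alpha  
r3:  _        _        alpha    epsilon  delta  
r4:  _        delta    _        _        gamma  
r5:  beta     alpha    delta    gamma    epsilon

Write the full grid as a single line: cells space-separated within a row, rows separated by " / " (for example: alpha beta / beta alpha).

row 1 has {beta,gamma,delta}; column 2 has {alpha,delta} — only epsilon is left for (r1,c2).
row 1 has {beta,gamma,delta,epsilon}; column 4 has {gamma,epsilon} — only alpha is left for (r1,c4).
row 2 has {alpha,beta}; column 2 has {alpha,delta,epsilon}; the diagonal has {alpha,delta,epsilon} — only gamma is left for (r2,c2).
row 2 has {alpha,beta,gamma}; column 4 has {alpha,gamma,epsilon} — only delta is left for (r2,c4).
row 3 has {alpha,delta,epsilon}; column 1 has {beta,delta} — only gamma is left for (r3,c1).
row 3 has {alpha,gamma,delta,epsilon}; column 2 has {alpha,gamma,delta,epsilon} — only beta is left for (r3,c2).
row 4 has {gamma,delta}; column 3 has {alpha,beta,gamma,delta} — only epsilon is left for (r4,c3).
row 4 has {gamma,delta,epsilon}; column 4 has {alpha,gamma,delta,epsilon}; the diagonal has {alpha,gamma,delta,epsilon} — only beta is left for (r4,c4).
row 2 has {alpha,beta,gamma,delta}; column 1 has {beta,gamma,delta} — only epsilon is left for (r2,c1).
row 4 has {beta,gamma,delta,epsilon}; column 1 has {beta,gamma,delta,epsilon} — only alpha is left for (r4,c1).

delta epsilon gamma alpha beta / epsilon gamma beta delta alpha / gamma beta alpha epsilon delta / alpha delta epsilon beta gamma / beta alpha delta gamma epsilon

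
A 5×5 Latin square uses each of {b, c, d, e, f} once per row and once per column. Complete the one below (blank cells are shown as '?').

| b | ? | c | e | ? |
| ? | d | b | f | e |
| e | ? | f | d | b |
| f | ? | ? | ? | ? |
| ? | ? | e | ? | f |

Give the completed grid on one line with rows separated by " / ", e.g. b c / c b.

b f c e d / c d b f e / e c f d b / f e d b c / d b e c f

At row 1, column 2: row 1 has {b,c,e}; column 2 has {d}; that leaves f.
At row 1, column 5: row 1 has {b,c,e,f}; column 5 has {b,e,f}; that leaves d.
At row 2, column 1: row 2 has {b,d,e,f}; column 1 has {b,e,f}; that leaves c.
At row 3, column 2: row 3 has {b,d,e,f}; column 2 has {d,f}; that leaves c.
At row 4, column 3: row 4 has {f}; column 3 has {b,c,e,f}; that leaves d.
At row 4, column 5: row 4 has {d,f}; column 5 has {b,d,e,f}; that leaves c.
At row 5, column 1: row 5 has {e,f}; column 1 has {b,c,e,f}; that leaves d.
At row 5, column 2: row 5 has {d,e,f}; column 2 has {c,d,f}; that leaves b.
At row 5, column 4: row 5 has {b,d,e,f}; column 4 has {d,e,f}; that leaves c.
At row 4, column 2: row 4 has {c,d,f}; column 2 has {b,c,d,f}; that leaves e.
At row 4, column 4: row 4 has {c,d,e,f}; column 4 has {c,d,e,f}; that leaves b.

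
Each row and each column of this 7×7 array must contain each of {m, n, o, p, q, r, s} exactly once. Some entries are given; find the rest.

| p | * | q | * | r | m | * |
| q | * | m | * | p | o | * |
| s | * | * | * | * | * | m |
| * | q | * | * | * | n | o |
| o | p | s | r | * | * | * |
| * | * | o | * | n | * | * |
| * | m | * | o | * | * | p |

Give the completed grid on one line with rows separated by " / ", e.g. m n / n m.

row 5 has {o,p,r,s}; column 6 has {m,n,o} — only q is left for (r5,c6).
row 5 has {o,p,q,r,s}; column 7 has {m,o,p} — only n is left for (r5,c7).
row 1 has {m,p,q,r}; column 7 has {m,n,o,p} — only s is left for (r1,c7).
row 2 has {m,o,p,q}; column 7 has {m,n,o,p,s} — only r is left for (r2,c7).
row 5 has {n,o,p,q,r,s}; column 5 has {n,p,r} — only m is left for (r5,c5).
row 6 has {n,o}; column 7 has {m,n,o,p,r,s} — only q is left for (r6,c7).
row 1 has {m,p,q,r,s}; column 4 has {o,r} — only n is left for (r1,c4).
row 2 has {m,o,p,q,r}; column 4 has {n,o,r} — only s is left for (r2,c4).
row 4 has {n,o,q}; column 5 has {m,n,p,r} — only s is left for (r4,c5).
row 7 has {m,o,p}; column 5 has {m,n,p,r,s} — only q is left for (r7,c5).
row 1 has {m,n,p,q,r,s}; column 2 has {m,p,q} — only o is left for (r1,c2).
row 2 has {m,o,p,q,r,s}; column 2 has {m,o,p,q} — only n is left for (r2,c2).
row 3 has {m,s}; column 2 has {m,n,o,p,q} — only r is left for (r3,c2).
row 3 has {m,r,s}; column 5 has {m,n,p,q,r,s} — only o is left for (r3,c5).
row 3 has {m,o,r,s}; column 6 has {m,n,o,q} — only p is left for (r3,c6).
row 6 has {n,o,q}; column 2 has {m,n,o,p,q,r} — only s is left for (r6,c2).
row 6 has {n,o,q,s}; column 6 has {m,n,o,p,q} — only r is left for (r6,c6).
row 7 has {m,o,p,q}; column 6 has {m,n,o,p,q,r} — only s is left for (r7,c6).
row 3 has {m,o,p,r,s}; column 3 has {m,o,q,s} — only n is left for (r3,c3).
row 3 has {m,n,o,p,r,s}; column 4 has {n,o,r,s} — only q is left for (r3,c4).
row 6 has {n,o,q,r,s}; column 1 has {o,p,q,s} — only m is left for (r6,c1).
row 6 has {m,n,o,q,r,s}; column 4 has {n,o,q,r,s} — only p is left for (r6,c4).
row 7 has {m,o,p,q,s}; column 3 has {m,n,o,q,s} — only r is left for (r7,c3).
row 4 has {n,o,q,s}; column 1 has {m,o,p,q,s} — only r is left for (r4,c1).
row 4 has {n,o,q,r,s}; column 3 has {m,n,o,q,r,s} — only p is left for (r4,c3).
row 4 has {n,o,p,q,r,s}; column 4 has {n,o,p,q,r,s} — only m is left for (r4,c4).
row 7 has {m,o,p,q,r,s}; column 1 has {m,o,p,q,r,s} — only n is left for (r7,c1).

p o q n r m s / q n m s p o r / s r n q o p m / r q p m s n o / o p s r m q n / m s o p n r q / n m r o q s p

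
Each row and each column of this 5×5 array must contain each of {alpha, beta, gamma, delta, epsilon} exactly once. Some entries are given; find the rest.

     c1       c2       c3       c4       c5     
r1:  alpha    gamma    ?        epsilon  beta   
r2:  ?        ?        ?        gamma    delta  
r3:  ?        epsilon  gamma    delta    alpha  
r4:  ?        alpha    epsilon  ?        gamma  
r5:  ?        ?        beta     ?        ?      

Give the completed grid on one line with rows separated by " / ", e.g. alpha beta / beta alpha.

alpha gamma delta epsilon beta / epsilon beta alpha gamma delta / beta epsilon gamma delta alpha / delta alpha epsilon beta gamma / gamma delta beta alpha epsilon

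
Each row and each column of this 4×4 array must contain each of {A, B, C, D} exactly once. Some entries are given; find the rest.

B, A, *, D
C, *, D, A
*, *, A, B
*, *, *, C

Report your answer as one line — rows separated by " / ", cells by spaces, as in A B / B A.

(r1,c3) = C
(r2,c2) = B
(r3,c1) = D
(r3,c2) = C
(r4,c1) = A
(r4,c2) = D
(r4,c3) = B

B A C D / C B D A / D C A B / A D B C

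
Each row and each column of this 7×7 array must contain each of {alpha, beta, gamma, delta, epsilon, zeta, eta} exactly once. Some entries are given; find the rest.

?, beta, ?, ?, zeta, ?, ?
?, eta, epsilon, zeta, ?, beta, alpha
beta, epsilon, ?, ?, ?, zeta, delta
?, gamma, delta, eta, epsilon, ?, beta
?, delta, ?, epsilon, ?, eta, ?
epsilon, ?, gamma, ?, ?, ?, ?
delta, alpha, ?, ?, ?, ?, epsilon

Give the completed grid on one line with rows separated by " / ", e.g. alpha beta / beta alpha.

eta beta alpha delta zeta epsilon gamma / gamma eta epsilon zeta delta beta alpha / beta epsilon eta gamma alpha zeta delta / zeta gamma delta eta epsilon alpha beta / alpha delta beta epsilon gamma eta zeta / epsilon zeta gamma alpha beta delta eta / delta alpha zeta beta eta gamma epsilon

(r2,c1): row 2 has {alpha,beta,epsilon,zeta,eta}; column 1 has {beta,delta,epsilon}, so it must be gamma.
(r2,c5): row 2 has {alpha,beta,gamma,epsilon,zeta,eta}; column 5 has {epsilon,zeta}, so it must be delta.
(r4,c6): row 4 has {beta,gamma,delta,epsilon,eta}; column 6 has {beta,zeta,eta}, so it must be alpha.
(r6,c2): row 6 has {gamma,epsilon}; column 2 has {alpha,beta,gamma,delta,epsilon,eta}, so it must be zeta.
(r6,c6): row 6 has {gamma,epsilon,zeta}; column 6 has {alpha,beta,zeta,eta}, so it must be delta.
(r6,c7): row 6 has {gamma,delta,epsilon,zeta}; column 7 has {alpha,beta,delta,epsilon}, so it must be eta.
(r7,c6): row 7 has {alpha,delta,epsilon}; column 6 has {alpha,beta,delta,zeta,eta}, so it must be gamma.
(r1,c6): row 1 has {beta,zeta}; column 6 has {alpha,beta,gamma,delta,zeta,eta}, so it must be epsilon.
(r1,c7): row 1 has {beta,epsilon,zeta}; column 7 has {alpha,beta,delta,epsilon,eta}, so it must be gamma.
(r4,c1): row 4 has {alpha,beta,gamma,delta,epsilon,eta}; column 1 has {beta,gamma,delta,epsilon}, so it must be zeta.
(r5,c1): row 5 has {delta,epsilon,eta}; column 1 has {beta,gamma,delta,epsilon,zeta}, so it must be alpha.
(r5,c7): row 5 has {alpha,delta,epsilon,eta}; column 7 has {alpha,beta,gamma,delta,epsilon,eta}, so it must be zeta.
(r7,c4): row 7 has {alpha,gamma,delta,epsilon}; column 4 has {epsilon,zeta,eta}, so it must be beta.
(r7,c5): row 7 has {alpha,beta,gamma,delta,epsilon}; column 5 has {delta,epsilon,zeta}, so it must be eta.
(r1,c1): row 1 has {beta,gamma,epsilon,zeta}; column 1 has {alpha,beta,gamma,delta,epsilon,zeta}, so it must be eta.
(r1,c3): row 1 has {beta,gamma,epsilon,zeta,eta}; column 3 has {gamma,delta,epsilon}, so it must be alpha.
(r1,c4): row 1 has {alpha,beta,gamma,epsilon,zeta,eta}; column 4 has {beta,epsilon,zeta,eta}, so it must be delta.
(r3,c3): row 3 has {beta,delta,epsilon,zeta}; column 3 has {alpha,gamma,delta,epsilon}, so it must be eta.
(r5,c3): row 5 has {alpha,delta,epsilon,zeta,eta}; column 3 has {alpha,gamma,delta,epsilon,eta}, so it must be beta.
(r5,c5): row 5 has {alpha,beta,delta,epsilon,zeta,eta}; column 5 has {delta,epsilon,zeta,eta}, so it must be gamma.
(r6,c4): row 6 has {gamma,delta,epsilon,zeta,eta}; column 4 has {beta,delta,epsilon,zeta,eta}, so it must be alpha.
(r6,c5): row 6 has {alpha,gamma,delta,epsilon,zeta,eta}; column 5 has {gamma,delta,epsilon,zeta,eta}, so it must be beta.
(r7,c3): row 7 has {alpha,beta,gamma,delta,epsilon,eta}; column 3 has {alpha,beta,gamma,delta,epsilon,eta}, so it must be zeta.
(r3,c4): row 3 has {beta,delta,epsilon,zeta,eta}; column 4 has {alpha,beta,delta,epsilon,zeta,eta}, so it must be gamma.
(r3,c5): row 3 has {beta,gamma,delta,epsilon,zeta,eta}; column 5 has {beta,gamma,delta,epsilon,zeta,eta}, so it must be alpha.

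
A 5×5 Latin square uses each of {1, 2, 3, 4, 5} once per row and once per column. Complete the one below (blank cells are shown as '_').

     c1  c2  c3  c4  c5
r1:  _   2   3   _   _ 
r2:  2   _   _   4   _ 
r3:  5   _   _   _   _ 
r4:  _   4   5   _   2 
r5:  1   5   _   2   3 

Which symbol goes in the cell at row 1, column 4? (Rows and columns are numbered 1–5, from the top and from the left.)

Cell (r1,c1): row 1 has {2,3}; column 1 has {1,2,5} → 4.
Cell (r2,c3): row 2 has {2,4}; column 3 has {3,5} → 1.
Cell (r2,c5): row 2 has {1,2,4}; column 5 has {2,3} → 5.
Cell (r4,c1): row 4 has {2,4,5}; column 1 has {1,2,4,5} → 3.
Cell (r4,c4): row 4 has {2,3,4,5}; column 4 has {2,4} → 1.
Cell (r5,c3): row 5 has {1,2,3,5}; column 3 has {1,3,5} → 4.
Cell (r1,c4): row 1 has {2,3,4}; column 4 has {1,2,4} → 5.

5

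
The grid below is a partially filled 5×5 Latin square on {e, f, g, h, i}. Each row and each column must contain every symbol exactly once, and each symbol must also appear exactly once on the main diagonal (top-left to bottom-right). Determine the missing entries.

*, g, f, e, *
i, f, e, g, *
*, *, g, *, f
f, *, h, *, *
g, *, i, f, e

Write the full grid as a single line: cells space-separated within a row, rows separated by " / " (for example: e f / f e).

(r1,c1) = h
(r1,c5) = i
(r2,c5) = h
(r3,c1) = e
(r4,c4) = i
(r4,c5) = g
(r5,c2) = h
(r3,c2) = i
(r3,c4) = h
(r4,c2) = e

h g f e i / i f e g h / e i g h f / f e h i g / g h i f e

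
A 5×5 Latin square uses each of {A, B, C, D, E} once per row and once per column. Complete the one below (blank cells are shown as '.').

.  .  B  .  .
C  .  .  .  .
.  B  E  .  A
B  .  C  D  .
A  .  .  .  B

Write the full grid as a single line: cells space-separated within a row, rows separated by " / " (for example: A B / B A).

(r3,c1): row 3 has {A,B,E}; column 1 has {A,B,C}, so it must be D.
(r3,c4): row 3 has {A,B,D,E}; column 4 has {D}, so it must be C.
(r4,c5): row 4 has {B,C,D}; column 5 has {A,B}, so it must be E.
(r5,c3): row 5 has {A,B}; column 3 has {B,C,E}, so it must be D.
(r5,c4): row 5 has {A,B,D}; column 4 has {C,D}, so it must be E.
(r1,c1): row 1 has {B}; column 1 has {A,B,C,D}, so it must be E.
(r1,c4): row 1 has {B,E}; column 4 has {C,D,E}, so it must be A.
(r2,c3): row 2 has {C}; column 3 has {B,C,D,E}, so it must be A.
(r2,c4): row 2 has {A,C}; column 4 has {A,C,D,E}, so it must be B.
(r2,c5): row 2 has {A,B,C}; column 5 has {A,B,E}, so it must be D.
(r4,c2): row 4 has {B,C,D,E}; column 2 has {B}, so it must be A.
(r5,c2): row 5 has {A,B,D,E}; column 2 has {A,B}, so it must be C.
(r1,c2): row 1 has {A,B,E}; column 2 has {A,B,C}, so it must be D.
(r1,c5): row 1 has {A,B,D,E}; column 5 has {A,B,D,E}, so it must be C.
(r2,c2): row 2 has {A,B,C,D}; column 2 has {A,B,C,D}, so it must be E.

E D B A C / C E A B D / D B E C A / B A C D E / A C D E B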